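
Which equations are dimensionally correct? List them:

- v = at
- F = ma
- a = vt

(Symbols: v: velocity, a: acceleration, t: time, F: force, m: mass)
Dimensionally correct: v = at, F = ma
Dimensionally incorrect: a = vt
Ordered (correct first, then incorrect): v = at, F = ma, a = vt

- v = at: LHS [L T^-1], RHS [L T^-1] → correct ✓
- F = ma: LHS [L M T^-2], RHS [L M T^-2] → correct ✓
- a = vt: LHS [L T^-2], RHS [L] → incorrect ✗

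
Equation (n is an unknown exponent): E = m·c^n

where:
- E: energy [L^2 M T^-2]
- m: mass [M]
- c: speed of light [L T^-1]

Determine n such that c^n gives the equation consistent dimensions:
n = 2

E has dimensions [L^2 M T^-2]; c has dimensions [L T^-1].
The rest of the RHS has dimensions [M], so c^n must supply [L^2 T^-2].
With n = 2: m·c^2 has dimensions [L^2 M T^-2], matching the LHS ✓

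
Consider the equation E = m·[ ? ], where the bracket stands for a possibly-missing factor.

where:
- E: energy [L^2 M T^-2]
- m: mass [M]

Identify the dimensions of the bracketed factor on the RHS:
[L^2 T^-2] — velocity squared (e.g. v²)

E has dimensions [L^2 M T^-2]; m has dimensions [M].
The bracketed factor must supply [L^2 M T^-2] / [M] = [L^2 T^-2].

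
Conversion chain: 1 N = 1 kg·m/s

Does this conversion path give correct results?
The chain is incorrect (it contains an error).

Incorrect: Newton is kg·m/s², not kg·m/s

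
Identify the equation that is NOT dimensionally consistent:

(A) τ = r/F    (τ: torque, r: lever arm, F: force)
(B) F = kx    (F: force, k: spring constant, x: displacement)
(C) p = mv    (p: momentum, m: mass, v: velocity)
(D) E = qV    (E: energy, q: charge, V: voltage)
(A) τ = r/F

The equation (A) τ = r/F is dimensionally incorrect.

LHS (τ): [L^2 M T^-2]
RHS (r/F): [M^-1 T^2] ✗

The dimensions do not match. The other three equations balance.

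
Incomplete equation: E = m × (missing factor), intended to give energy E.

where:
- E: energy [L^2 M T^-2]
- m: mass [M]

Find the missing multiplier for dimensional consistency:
v² (velocity squared), dimensions [L^2 T^-2]

E has dimensions [L^2 M T^-2] and m has dimensions [M].
The missing factor must have dimensions [L^2 M T^-2] / [M] = [L^2 T^-2], i.e. velocity squared (v²).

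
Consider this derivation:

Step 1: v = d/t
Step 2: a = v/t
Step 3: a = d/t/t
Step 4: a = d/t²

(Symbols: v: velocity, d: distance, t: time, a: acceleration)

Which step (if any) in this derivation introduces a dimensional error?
No step introduces an error — all steps are dimensionally consistent.

Step 1: v = d/t → LHS [L T^-1], RHS [L T^-1] ✓
Step 2: a = v/t → LHS [L T^-2], RHS [L T^-2] ✓
Step 3: a = d/t/t → LHS [L T^-2], RHS [L T^-2] ✓
Step 4: a = d/t² → LHS [L T^-2], RHS [L T^-2] ✓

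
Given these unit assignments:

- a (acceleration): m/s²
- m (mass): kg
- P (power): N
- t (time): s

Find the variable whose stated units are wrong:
P

The variable P (power) should have units W, not N.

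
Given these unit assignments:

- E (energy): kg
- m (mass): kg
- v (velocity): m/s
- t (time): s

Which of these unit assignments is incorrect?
E

The variable E (energy) should have units J, not kg.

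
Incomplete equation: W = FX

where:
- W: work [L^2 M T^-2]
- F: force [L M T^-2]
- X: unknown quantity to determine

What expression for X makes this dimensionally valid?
X = d (distance), dimensions [L]

W has dimensions [L^2 M T^-2]; the rest of the RHS (F) has dimensions [L M T^-2].
So X must have dimensions [L] — X = d (distance).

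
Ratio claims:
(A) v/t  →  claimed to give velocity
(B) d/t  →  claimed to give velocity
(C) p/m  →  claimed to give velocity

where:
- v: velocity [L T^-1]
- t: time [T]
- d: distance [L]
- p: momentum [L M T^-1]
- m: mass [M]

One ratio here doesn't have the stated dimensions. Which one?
(A) v/t does not give velocity

(A) v/t: [L T^-2] ≠ velocity [L T^-1] ✗
(B) d/t: [L T^-1] = velocity [L T^-1] ✓
(C) p/m: [L T^-1] = velocity [L T^-1] ✓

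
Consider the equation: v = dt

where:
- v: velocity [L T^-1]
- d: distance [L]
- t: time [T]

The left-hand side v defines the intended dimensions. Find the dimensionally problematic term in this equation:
The right-hand side term dt

v has dimensions [L T^-1], but dt has dimensions [L T], so the term dt is dimensionally wrong for v.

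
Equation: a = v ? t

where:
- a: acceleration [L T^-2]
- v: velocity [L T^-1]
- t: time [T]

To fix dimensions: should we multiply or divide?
division (÷): a = v ÷ t

a [L T^-2]; v [L T^-1]; t [T].
v × t → [L] ✗
v ÷ t → [L T^-2] ✓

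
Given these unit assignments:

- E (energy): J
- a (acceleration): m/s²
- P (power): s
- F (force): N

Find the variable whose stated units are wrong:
P

The variable P (power) should have units W, not s.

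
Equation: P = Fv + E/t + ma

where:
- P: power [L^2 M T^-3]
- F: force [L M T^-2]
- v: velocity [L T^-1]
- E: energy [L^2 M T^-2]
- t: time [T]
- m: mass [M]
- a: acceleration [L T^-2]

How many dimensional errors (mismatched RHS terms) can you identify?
1

LHS P: [L^2 M T^-3]
- Fv: [L^2 M T^-3] ✓
- E/t: [L^2 M T^-3] ✓
- ma: [L M T^-2] ✗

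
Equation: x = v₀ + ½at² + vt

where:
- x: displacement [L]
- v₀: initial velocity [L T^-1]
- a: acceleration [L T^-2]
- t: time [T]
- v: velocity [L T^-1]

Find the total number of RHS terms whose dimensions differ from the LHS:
1

LHS x: [L]
- v₀: [L T^-1] ✗
- ½at²: [L] ✓
- vt: [L] ✓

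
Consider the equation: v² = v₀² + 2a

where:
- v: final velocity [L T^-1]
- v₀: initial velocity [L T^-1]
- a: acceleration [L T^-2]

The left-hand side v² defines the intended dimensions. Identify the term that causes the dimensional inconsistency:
The term 2a

Checking each RHS term against the LHS:
- v₀²: [L^2 T^-2] — matches v² [L^2 T^-2] ✓
- 2a: [L T^-2] — does NOT match v² [L^2 T^-2] ✗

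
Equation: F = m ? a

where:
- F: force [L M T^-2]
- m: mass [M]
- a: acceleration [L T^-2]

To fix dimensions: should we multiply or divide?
multiplication (×): F = m × a

F [L M T^-2]; m [M]; a [L T^-2].
m × a → [L M T^-2] ✓
m ÷ a → [L^-1 M T^2] ✗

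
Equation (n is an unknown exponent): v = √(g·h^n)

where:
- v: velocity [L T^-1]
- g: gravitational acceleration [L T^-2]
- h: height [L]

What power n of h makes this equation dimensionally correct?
n = 1

v has dimensions [L T^-1]; h has dimensions [L].
With n = 1: √(g·h^1) has dimensions [L T^-1], matching the LHS ✓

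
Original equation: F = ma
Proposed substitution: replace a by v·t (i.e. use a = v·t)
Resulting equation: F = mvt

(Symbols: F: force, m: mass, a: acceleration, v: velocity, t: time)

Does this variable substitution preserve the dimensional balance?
No

[a] = [L T^-2] and [v·t] = [L]. These differ, so the substitution replaces a quantity by one of different dimensions and the result F = mvt has LHS [L M T^-2] vs RHS [L M] — inconsistent.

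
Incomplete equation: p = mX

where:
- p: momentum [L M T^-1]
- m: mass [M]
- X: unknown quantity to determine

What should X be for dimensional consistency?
X = v (velocity), dimensions [L T^-1]

p has dimensions [L M T^-1]; the rest of the RHS (m) has dimensions [M].
So X must have dimensions [L T^-1] — X = v (velocity).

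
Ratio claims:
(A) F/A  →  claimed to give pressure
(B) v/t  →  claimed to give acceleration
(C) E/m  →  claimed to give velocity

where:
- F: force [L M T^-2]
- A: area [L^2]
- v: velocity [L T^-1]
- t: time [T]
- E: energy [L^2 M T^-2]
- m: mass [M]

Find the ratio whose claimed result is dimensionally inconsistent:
(C) E/m does not give velocity

(A) F/A: [L^-1 M T^-2] = pressure [L^-1 M T^-2] ✓
(B) v/t: [L T^-2] = acceleration [L T^-2] ✓
(C) E/m: [L^2 T^-2] ≠ velocity [L T^-1] ✗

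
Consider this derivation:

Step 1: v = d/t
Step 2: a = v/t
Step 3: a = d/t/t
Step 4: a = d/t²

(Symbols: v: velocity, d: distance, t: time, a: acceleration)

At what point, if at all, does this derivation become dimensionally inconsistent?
No step introduces an error — all steps are dimensionally consistent.

Step 1: v = d/t → LHS [L T^-1], RHS [L T^-1] ✓
Step 2: a = v/t → LHS [L T^-2], RHS [L T^-2] ✓
Step 3: a = d/t/t → LHS [L T^-2], RHS [L T^-2] ✓
Step 4: a = d/t² → LHS [L T^-2], RHS [L T^-2] ✓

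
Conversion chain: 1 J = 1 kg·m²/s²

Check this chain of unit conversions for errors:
The chain is correct (no errors).

Correct: Joule is defined as kg·m²/s²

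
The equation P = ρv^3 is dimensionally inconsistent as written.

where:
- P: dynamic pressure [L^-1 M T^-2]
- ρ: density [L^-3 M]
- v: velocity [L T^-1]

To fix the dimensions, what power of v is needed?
The exponent of v should be 2: P = ρv^2

The LHS P has dimensions [L^-1 M T^-2]; v has dimensions [L T^-1].
As written, the RHS ρv^3 (exponent 3 on v) has dimensions [M T^-3], which does not match.
With exponent 2, the RHS ρv^2 has dimensions [L^-1 M T^-2], matching the LHS.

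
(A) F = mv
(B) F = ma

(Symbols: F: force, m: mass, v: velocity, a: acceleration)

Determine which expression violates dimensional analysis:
(A)

(A) F = mv: LHS [L M T^-2], RHS [L M T^-1] ✗
(B) F = ma: LHS [L M T^-2], RHS [L M T^-2] ✓

Expression (A) F = mv is dimensionally incorrect.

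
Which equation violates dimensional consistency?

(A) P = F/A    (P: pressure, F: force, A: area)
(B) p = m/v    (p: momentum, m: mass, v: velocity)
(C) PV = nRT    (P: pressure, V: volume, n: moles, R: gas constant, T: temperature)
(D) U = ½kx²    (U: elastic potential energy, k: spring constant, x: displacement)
(B) p = m/v

The equation (B) p = m/v is dimensionally incorrect.

LHS (p): [L M T^-1]
RHS (m/v): [L^-1 M T] ✗

The dimensions do not match. The other three equations balance.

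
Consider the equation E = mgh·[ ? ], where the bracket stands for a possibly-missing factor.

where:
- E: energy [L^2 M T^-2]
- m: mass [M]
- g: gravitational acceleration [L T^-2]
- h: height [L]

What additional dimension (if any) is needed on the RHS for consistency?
Nothing is missing — the bracketed factor must be dimensionless.

E has dimensions [L^2 M T^-2] and mgh already has dimensions [L^2 M T^-2], so E = mgh is dimensionally complete.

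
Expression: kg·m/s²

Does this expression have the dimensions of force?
Yes

The expression kg·m/s² has dimensions [L M T^-2], which is exactly force [L M T^-2].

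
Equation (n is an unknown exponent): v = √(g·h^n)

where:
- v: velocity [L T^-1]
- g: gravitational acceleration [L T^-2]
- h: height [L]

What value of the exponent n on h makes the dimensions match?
n = 1

v has dimensions [L T^-1]; h has dimensions [L].
With n = 1: √(g·h^1) has dimensions [L T^-1], matching the LHS ✓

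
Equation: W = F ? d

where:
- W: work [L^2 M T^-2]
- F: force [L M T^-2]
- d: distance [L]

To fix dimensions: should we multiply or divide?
multiplication (×): W = F × d

W [L^2 M T^-2]; F [L M T^-2]; d [L].
F × d → [L^2 M T^-2] ✓
F ÷ d → [M T^-2] ✗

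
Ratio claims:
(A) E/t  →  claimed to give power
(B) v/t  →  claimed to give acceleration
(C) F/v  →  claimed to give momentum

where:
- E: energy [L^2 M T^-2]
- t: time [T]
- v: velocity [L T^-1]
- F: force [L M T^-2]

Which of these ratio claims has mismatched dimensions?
(C) F/v does not give momentum

(A) E/t: [L^2 M T^-3] = power [L^2 M T^-3] ✓
(B) v/t: [L T^-2] = acceleration [L T^-2] ✓
(C) F/v: [M T^-1] ≠ momentum [L M T^-1] ✗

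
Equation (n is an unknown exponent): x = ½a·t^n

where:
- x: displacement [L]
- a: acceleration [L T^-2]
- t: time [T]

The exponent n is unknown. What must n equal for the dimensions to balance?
n = 2

x has dimensions [L]; t has dimensions [T].
The rest of the RHS has dimensions [L T^-2], so t^n must supply [T^2].
With n = 2: ½a·t^2 has dimensions [L], matching the LHS ✓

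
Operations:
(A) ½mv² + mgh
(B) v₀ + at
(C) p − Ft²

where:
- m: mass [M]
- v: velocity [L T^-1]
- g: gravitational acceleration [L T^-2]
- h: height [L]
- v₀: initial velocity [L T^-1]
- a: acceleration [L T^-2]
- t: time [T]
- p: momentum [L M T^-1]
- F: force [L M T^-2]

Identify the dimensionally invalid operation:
(C) p − Ft²

(A) ½mv² + mgh: ½mv² [L^2 M T^-2] and mgh [L^2 M T^-2] — same dimensions ✓
(B) v₀ + at: v₀ [L T^-1] and at [L T^-1] — same dimensions ✓
(C) p − Ft²: p [L M T^-1] and Ft² [L M] — different dimensions cannot be added/subtracted ✗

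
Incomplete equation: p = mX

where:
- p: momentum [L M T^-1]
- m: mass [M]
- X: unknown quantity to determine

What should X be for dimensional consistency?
X = v (velocity), dimensions [L T^-1]

p has dimensions [L M T^-1]; the rest of the RHS (m) has dimensions [M].
So X must have dimensions [L T^-1] — X = v (velocity).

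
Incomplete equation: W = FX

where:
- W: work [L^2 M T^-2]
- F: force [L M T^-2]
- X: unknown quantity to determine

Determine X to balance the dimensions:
X = d (distance), dimensions [L]

W has dimensions [L^2 M T^-2]; the rest of the RHS (F) has dimensions [L M T^-2].
So X must have dimensions [L] — X = d (distance).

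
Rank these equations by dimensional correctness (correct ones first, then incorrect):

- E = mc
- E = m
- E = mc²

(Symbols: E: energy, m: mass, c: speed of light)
Dimensionally correct: E = mc²
Dimensionally incorrect: E = mc, E = m
Ordered (correct first, then incorrect): E = mc², E = mc, E = m

- E = mc: LHS [L^2 M T^-2], RHS [L M T^-1] → incorrect ✗
- E = m: LHS [L^2 M T^-2], RHS [M] → incorrect ✗
- E = mc²: LHS [L^2 M T^-2], RHS [L^2 M T^-2] → correct ✓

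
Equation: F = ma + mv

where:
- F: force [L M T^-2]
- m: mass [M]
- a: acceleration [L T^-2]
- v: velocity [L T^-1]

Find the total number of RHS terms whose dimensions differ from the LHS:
1

LHS F: [L M T^-2]
- ma: [L M T^-2] ✓
- mv: [L M T^-1] ✗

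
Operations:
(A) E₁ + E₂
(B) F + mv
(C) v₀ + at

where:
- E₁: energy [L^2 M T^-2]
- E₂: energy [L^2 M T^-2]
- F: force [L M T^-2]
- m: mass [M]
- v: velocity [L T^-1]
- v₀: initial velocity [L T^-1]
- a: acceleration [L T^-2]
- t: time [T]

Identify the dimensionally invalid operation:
(B) F + mv

(A) E₁ + E₂: E₁ [L^2 M T^-2] and E₂ [L^2 M T^-2] — same dimensions ✓
(B) F + mv: F [L M T^-2] and mv [L M T^-1] — different dimensions cannot be added/subtracted ✗
(C) v₀ + at: v₀ [L T^-1] and at [L T^-1] — same dimensions ✓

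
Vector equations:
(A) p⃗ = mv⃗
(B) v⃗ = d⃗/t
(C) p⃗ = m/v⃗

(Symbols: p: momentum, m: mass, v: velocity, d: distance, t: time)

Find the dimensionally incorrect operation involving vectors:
(C) p⃗ = m/v⃗

(A) p⃗ = mv⃗: LHS [L M T^-1], RHS [L M T^-1] ✓ — mass (scalar) times velocity (vector)
(B) v⃗ = d⃗/t: LHS [L T^-1], RHS [L T^-1] ✓ — displacement (vector) divided by time (scalar)
(C) p⃗ = m/v⃗: LHS [L M T^-1], RHS [L^-1 M T] ✗ — momentum is mass times velocity; should be mv⃗ (and division by a vector is undefined)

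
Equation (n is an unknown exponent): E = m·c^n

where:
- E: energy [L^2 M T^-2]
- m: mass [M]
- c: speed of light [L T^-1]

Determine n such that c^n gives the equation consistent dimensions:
n = 2

E has dimensions [L^2 M T^-2]; c has dimensions [L T^-1].
The rest of the RHS has dimensions [M], so c^n must supply [L^2 T^-2].
With n = 2: m·c^2 has dimensions [L^2 M T^-2], matching the LHS ✓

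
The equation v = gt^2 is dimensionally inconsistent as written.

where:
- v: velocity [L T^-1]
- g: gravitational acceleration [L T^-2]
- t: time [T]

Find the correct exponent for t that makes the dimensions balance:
The exponent of t should be 1: v = gt

The LHS v has dimensions [L T^-1]; t has dimensions [T].
As written, the RHS gt^2 (exponent 2 on t) has dimensions [L], which does not match.
With exponent 1, the RHS gt has dimensions [L T^-1], matching the LHS.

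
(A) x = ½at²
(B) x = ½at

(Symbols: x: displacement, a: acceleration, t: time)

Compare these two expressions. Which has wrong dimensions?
(B)

(A) x = ½at²: LHS [L], RHS [L] ✓
(B) x = ½at: LHS [L], RHS [L T^-1] ✗

Expression (B) x = ½at is dimensionally incorrect.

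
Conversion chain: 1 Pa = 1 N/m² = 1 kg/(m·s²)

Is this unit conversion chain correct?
The chain is correct (no errors).

Correct: Pascal is Newton per square meter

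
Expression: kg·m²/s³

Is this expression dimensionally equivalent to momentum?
No

The expression kg·m²/s³ has dimensions [L^2 M T^-3], but momentum has dimensions [L M T^-1].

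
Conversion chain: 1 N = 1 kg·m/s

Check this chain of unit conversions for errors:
The chain is incorrect (it contains an error).

Incorrect: Newton is kg·m/s², not kg·m/s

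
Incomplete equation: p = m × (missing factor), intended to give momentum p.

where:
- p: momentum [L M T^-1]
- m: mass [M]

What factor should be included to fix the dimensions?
v (velocity), dimensions [L T^-1]

p has dimensions [L M T^-1] and m has dimensions [M].
The missing factor must have dimensions [L M T^-1] / [M] = [L T^-1], i.e. velocity (v).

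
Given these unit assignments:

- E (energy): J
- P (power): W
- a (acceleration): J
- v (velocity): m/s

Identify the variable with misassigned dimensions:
a

The variable a (acceleration) should have units m/s², not J.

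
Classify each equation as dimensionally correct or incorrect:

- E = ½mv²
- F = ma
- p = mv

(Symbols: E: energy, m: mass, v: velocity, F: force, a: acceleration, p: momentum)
Dimensionally correct: E = ½mv², F = ma, p = mv
Dimensionally incorrect: none
Ordered (correct first, then incorrect): E = ½mv², F = ma, p = mv

- E = ½mv²: LHS [L^2 M T^-2], RHS [L^2 M T^-2] → correct ✓
- F = ma: LHS [L M T^-2], RHS [L M T^-2] → correct ✓
- p = mv: LHS [L M T^-1], RHS [L M T^-1] → correct ✓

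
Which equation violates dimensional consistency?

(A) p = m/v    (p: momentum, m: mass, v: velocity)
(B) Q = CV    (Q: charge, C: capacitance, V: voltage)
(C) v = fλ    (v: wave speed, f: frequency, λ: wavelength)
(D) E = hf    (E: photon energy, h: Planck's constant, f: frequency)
(A) p = m/v

The equation (A) p = m/v is dimensionally incorrect.

LHS (p): [L M T^-1]
RHS (m/v): [L^-1 M T] ✗

The dimensions do not match. The other three equations balance.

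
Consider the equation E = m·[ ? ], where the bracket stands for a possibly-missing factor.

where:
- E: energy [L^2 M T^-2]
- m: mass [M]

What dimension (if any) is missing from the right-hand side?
[L^2 T^-2] — velocity squared (e.g. v²)

E has dimensions [L^2 M T^-2]; m has dimensions [M].
The bracketed factor must supply [L^2 M T^-2] / [M] = [L^2 T^-2].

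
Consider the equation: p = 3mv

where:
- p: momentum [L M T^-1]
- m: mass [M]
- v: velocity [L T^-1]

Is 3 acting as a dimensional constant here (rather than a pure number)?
No

p has dimensions [L M T^-1] and mv already has dimensions [L M T^-1], so the equation balances without 3 contributing any dimensions. 3 is a pure (dimensionless) number; changing or removing it would not affect dimensional consistency.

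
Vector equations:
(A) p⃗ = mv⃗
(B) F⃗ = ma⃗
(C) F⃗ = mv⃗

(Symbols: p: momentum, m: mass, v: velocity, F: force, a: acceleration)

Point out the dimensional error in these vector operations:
(C) F⃗ = mv⃗

(A) p⃗ = mv⃗: LHS [L M T^-1], RHS [L M T^-1] ✓ — mass (scalar) times velocity (vector)
(B) F⃗ = ma⃗: LHS [L M T^-2], RHS [L M T^-2] ✓ — Force and acceleration are vectors, mass is a scalar
(C) F⃗ = mv⃗: LHS [L M T^-2], RHS [L M T^-1] ✗ — mass times velocity is momentum, not force; should be ma⃗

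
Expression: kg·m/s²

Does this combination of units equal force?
Yes

The expression kg·m/s² has dimensions [L M T^-2], which is exactly force [L M T^-2].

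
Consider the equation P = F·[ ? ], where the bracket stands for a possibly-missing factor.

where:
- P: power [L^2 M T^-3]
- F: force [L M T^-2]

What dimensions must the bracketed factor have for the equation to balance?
[L T^-1] — velocity (e.g. v)

P has dimensions [L^2 M T^-3]; F has dimensions [L M T^-2].
The bracketed factor must supply [L^2 M T^-3] / [L M T^-2] = [L T^-1].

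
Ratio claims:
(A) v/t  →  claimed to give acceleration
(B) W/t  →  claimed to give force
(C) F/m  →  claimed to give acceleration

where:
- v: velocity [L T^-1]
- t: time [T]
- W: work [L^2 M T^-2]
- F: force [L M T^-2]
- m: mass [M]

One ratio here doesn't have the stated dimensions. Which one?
(B) W/t does not give force

(A) v/t: [L T^-2] = acceleration [L T^-2] ✓
(B) W/t: [L^2 M T^-3] ≠ force [L M T^-2] ✗
(C) F/m: [L T^-2] = acceleration [L T^-2] ✓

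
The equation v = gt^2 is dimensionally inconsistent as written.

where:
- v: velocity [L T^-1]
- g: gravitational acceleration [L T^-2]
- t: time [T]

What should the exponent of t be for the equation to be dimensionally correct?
The exponent of t should be 1: v = gt

The LHS v has dimensions [L T^-1]; t has dimensions [T].
As written, the RHS gt^2 (exponent 2 on t) has dimensions [L], which does not match.
With exponent 1, the RHS gt has dimensions [L T^-1], matching the LHS.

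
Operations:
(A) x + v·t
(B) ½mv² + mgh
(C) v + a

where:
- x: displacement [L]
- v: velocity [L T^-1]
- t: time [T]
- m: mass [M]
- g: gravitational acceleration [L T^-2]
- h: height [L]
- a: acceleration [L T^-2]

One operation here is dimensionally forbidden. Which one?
(C) v + a

(A) x + v·t: x [L] and v·t [L] — same dimensions ✓
(B) ½mv² + mgh: ½mv² [L^2 M T^-2] and mgh [L^2 M T^-2] — same dimensions ✓
(C) v + a: v [L T^-1] and a [L T^-2] — different dimensions cannot be added/subtracted ✗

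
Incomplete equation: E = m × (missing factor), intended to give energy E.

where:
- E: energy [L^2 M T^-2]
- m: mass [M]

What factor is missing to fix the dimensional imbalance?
v² (velocity squared), dimensions [L^2 T^-2]

E has dimensions [L^2 M T^-2] and m has dimensions [M].
The missing factor must have dimensions [L^2 M T^-2] / [M] = [L^2 T^-2], i.e. velocity squared (v²).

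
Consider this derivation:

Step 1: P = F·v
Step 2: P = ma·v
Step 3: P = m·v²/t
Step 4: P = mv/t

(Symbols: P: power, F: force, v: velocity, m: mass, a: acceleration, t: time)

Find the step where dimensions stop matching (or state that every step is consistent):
Step 4

Step 1: P = F·v → LHS [L^2 M T^-3], RHS [L^2 M T^-3] ✓
Step 2: P = ma·v → LHS [L^2 M T^-3], RHS [L^2 M T^-3] ✓
Step 3: P = m·v²/t → LHS [L^2 M T^-3], RHS [L^2 M T^-3] ✓
Step 4: P = mv/t → LHS [L^2 M T^-3], RHS [L M T^-2] ✗

The first dimensional inconsistency appears in step 4: P = mv/t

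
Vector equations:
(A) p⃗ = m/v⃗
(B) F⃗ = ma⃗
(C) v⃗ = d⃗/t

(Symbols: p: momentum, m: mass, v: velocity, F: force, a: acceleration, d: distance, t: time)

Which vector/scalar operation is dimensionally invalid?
(A) p⃗ = m/v⃗

(A) p⃗ = m/v⃗: LHS [L M T^-1], RHS [L^-1 M T] ✗ — momentum is mass times velocity; should be mv⃗ (and division by a vector is undefined)
(B) F⃗ = ma⃗: LHS [L M T^-2], RHS [L M T^-2] ✓ — Force and acceleration are vectors, mass is a scalar
(C) v⃗ = d⃗/t: LHS [L T^-1], RHS [L T^-1] ✓ — displacement (vector) divided by time (scalar)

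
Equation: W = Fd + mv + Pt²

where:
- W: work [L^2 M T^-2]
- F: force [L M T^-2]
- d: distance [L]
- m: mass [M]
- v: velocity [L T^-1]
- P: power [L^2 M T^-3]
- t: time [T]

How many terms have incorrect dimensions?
2

LHS W: [L^2 M T^-2]
- Fd: [L^2 M T^-2] ✓
- mv: [L M T^-1] ✗
- Pt²: [L^2 M T^-1] ✗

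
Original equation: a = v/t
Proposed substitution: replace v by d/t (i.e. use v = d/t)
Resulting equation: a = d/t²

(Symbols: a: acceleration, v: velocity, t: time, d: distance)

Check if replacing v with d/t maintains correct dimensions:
Yes

[v] = [L T^-1] and [d/t] = [L T^-1]. These match, so the substitution replaces a quantity by one of the same dimensions and the result a = d/t² has LHS [L T^-2] vs RHS [L T^-2] — still consistent.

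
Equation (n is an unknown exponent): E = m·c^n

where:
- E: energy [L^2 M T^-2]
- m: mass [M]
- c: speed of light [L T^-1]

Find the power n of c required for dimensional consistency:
n = 2

E has dimensions [L^2 M T^-2]; c has dimensions [L T^-1].
The rest of the RHS has dimensions [M], so c^n must supply [L^2 T^-2].
With n = 2: m·c^2 has dimensions [L^2 M T^-2], matching the LHS ✓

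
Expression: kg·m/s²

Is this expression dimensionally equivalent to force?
Yes

The expression kg·m/s² has dimensions [L M T^-2], which is exactly force [L M T^-2].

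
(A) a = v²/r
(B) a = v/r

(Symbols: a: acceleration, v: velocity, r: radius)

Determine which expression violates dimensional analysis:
(B)

(A) a = v²/r: LHS [L T^-2], RHS [L T^-2] ✓
(B) a = v/r: LHS [L T^-2], RHS [T^-1] ✗

Expression (B) a = v/r is dimensionally incorrect.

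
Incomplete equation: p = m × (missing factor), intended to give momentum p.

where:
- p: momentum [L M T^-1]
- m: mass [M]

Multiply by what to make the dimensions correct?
v (velocity), dimensions [L T^-1]

p has dimensions [L M T^-1] and m has dimensions [M].
The missing factor must have dimensions [L M T^-1] / [M] = [L T^-1], i.e. velocity (v).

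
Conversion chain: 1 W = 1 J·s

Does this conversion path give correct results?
The chain is incorrect (it contains an error).

Incorrect: Watt is J/s, not J·s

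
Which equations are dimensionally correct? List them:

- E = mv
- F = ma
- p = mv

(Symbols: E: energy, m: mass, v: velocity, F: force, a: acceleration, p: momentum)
Dimensionally correct: F = ma, p = mv
Dimensionally incorrect: E = mv
Ordered (correct first, then incorrect): F = ma, p = mv, E = mv

- E = mv: LHS [L^2 M T^-2], RHS [L M T^-1] → incorrect ✗
- F = ma: LHS [L M T^-2], RHS [L M T^-2] → correct ✓
- p = mv: LHS [L M T^-1], RHS [L M T^-1] → correct ✓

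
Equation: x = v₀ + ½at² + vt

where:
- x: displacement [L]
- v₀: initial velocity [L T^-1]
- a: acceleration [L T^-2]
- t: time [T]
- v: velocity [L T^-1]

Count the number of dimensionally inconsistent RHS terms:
1

LHS x: [L]
- v₀: [L T^-1] ✗
- ½at²: [L] ✓
- vt: [L] ✓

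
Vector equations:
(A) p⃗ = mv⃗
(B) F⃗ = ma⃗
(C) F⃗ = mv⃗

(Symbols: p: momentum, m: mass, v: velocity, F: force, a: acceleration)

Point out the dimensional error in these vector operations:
(C) F⃗ = mv⃗

(A) p⃗ = mv⃗: LHS [L M T^-1], RHS [L M T^-1] ✓ — mass (scalar) times velocity (vector)
(B) F⃗ = ma⃗: LHS [L M T^-2], RHS [L M T^-2] ✓ — Force and acceleration are vectors, mass is a scalar
(C) F⃗ = mv⃗: LHS [L M T^-2], RHS [L M T^-1] ✗ — mass times velocity is momentum, not force; should be ma⃗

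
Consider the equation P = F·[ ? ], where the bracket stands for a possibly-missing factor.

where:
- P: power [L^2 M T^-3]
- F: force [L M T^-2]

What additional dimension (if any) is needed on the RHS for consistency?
[L T^-1] — velocity (e.g. v)

P has dimensions [L^2 M T^-3]; F has dimensions [L M T^-2].
The bracketed factor must supply [L^2 M T^-3] / [L M T^-2] = [L T^-1].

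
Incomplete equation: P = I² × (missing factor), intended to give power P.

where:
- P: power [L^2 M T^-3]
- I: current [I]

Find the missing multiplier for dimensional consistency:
R (resistance), dimensions [I^-2 L^2 M T^-3]

P has dimensions [L^2 M T^-3] and I² has dimensions [I^2].
The missing factor must have dimensions [L^2 M T^-3] / [I^2] = [I^-2 L^2 M T^-3], i.e. resistance (R).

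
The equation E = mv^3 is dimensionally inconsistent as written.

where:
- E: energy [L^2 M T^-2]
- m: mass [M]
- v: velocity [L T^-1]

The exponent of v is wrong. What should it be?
The exponent of v should be 2: E = mv^2

The LHS E has dimensions [L^2 M T^-2]; v has dimensions [L T^-1].
As written, the RHS mv^3 (exponent 3 on v) has dimensions [L^3 M T^-3], which does not match.
With exponent 2, the RHS mv^2 has dimensions [L^2 M T^-2], matching the LHS.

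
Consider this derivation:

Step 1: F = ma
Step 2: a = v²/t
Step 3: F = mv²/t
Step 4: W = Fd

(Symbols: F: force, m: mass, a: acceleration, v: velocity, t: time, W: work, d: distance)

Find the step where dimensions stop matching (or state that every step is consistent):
Step 2

Step 1: F = ma → LHS [L M T^-2], RHS [L M T^-2] ✓
Step 2: a = v²/t → LHS [L T^-2], RHS [L^2 T^-3] ✗

The first dimensional inconsistency appears in step 2: a = v²/t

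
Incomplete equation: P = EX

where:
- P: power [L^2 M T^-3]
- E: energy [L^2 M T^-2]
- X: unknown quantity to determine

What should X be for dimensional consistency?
X = f (inverse time / frequency (1/t)), dimensions [T^-1]

P has dimensions [L^2 M T^-3]; the rest of the RHS (E) has dimensions [L^2 M T^-2].
So X must have dimensions [T^-1] — X = f (inverse time / frequency (1/t)).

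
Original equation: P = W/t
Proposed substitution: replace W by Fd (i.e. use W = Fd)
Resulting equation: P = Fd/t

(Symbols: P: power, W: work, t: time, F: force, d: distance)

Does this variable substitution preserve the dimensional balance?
Yes

[W] = [L^2 M T^-2] and [Fd] = [L^2 M T^-2]. These match, so the substitution replaces a quantity by one of the same dimensions and the result P = Fd/t has LHS [L^2 M T^-3] vs RHS [L^2 M T^-3] — still consistent.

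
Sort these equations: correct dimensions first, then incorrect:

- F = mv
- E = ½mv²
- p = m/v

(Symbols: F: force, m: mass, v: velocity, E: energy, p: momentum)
Dimensionally correct: E = ½mv²
Dimensionally incorrect: F = mv, p = m/v
Ordered (correct first, then incorrect): E = ½mv², F = mv, p = m/v

- F = mv: LHS [L M T^-2], RHS [L M T^-1] → incorrect ✗
- E = ½mv²: LHS [L^2 M T^-2], RHS [L^2 M T^-2] → correct ✓
- p = m/v: LHS [L M T^-1], RHS [L^-1 M T] → incorrect ✗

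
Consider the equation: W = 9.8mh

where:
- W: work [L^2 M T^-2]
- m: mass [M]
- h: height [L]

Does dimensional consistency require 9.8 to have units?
Yes

W has dimensions [L^2 M T^-2], while mh alone has dimensions [L M]. For the equation to balance, the factor 9.8 must carry dimensions [L T^-2] — it is a dimensional constant (a numerical value of a physical quantity with its units suppressed), not a pure number.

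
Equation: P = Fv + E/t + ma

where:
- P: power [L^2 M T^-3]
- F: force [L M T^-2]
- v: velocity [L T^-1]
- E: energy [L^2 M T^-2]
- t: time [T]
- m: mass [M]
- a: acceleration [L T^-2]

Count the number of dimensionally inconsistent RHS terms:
1

LHS P: [L^2 M T^-3]
- Fv: [L^2 M T^-3] ✓
- E/t: [L^2 M T^-3] ✓
- ma: [L M T^-2] ✗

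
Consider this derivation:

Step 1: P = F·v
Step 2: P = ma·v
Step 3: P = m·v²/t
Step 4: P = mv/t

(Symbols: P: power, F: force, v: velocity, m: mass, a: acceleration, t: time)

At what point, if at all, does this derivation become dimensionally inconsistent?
Step 4

Step 1: P = F·v → LHS [L^2 M T^-3], RHS [L^2 M T^-3] ✓
Step 2: P = ma·v → LHS [L^2 M T^-3], RHS [L^2 M T^-3] ✓
Step 3: P = m·v²/t → LHS [L^2 M T^-3], RHS [L^2 M T^-3] ✓
Step 4: P = mv/t → LHS [L^2 M T^-3], RHS [L M T^-2] ✗

The first dimensional inconsistency appears in step 4: P = mv/t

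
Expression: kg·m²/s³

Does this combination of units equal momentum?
No

The expression kg·m²/s³ has dimensions [L^2 M T^-3], but momentum has dimensions [L M T^-1].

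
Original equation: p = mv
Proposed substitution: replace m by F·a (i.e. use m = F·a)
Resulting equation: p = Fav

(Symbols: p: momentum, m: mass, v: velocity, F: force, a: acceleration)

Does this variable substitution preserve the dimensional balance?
No

[m] = [M] and [F·a] = [L^2 M T^-4]. These differ, so the substitution replaces a quantity by one of different dimensions and the result p = Fav has LHS [L M T^-1] vs RHS [L^3 M T^-5] — inconsistent.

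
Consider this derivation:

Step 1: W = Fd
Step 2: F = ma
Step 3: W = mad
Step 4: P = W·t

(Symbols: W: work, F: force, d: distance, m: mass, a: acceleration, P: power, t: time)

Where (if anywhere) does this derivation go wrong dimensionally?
Step 4

Step 1: W = Fd → LHS [L^2 M T^-2], RHS [L^2 M T^-2] ✓
Step 2: F = ma → LHS [L M T^-2], RHS [L M T^-2] ✓
Step 3: W = mad → LHS [L^2 M T^-2], RHS [L^2 M T^-2] ✓
Step 4: P = W·t → LHS [L^2 M T^-3], RHS [L^2 M T^-1] ✗

The first dimensional inconsistency appears in step 4: P = W·t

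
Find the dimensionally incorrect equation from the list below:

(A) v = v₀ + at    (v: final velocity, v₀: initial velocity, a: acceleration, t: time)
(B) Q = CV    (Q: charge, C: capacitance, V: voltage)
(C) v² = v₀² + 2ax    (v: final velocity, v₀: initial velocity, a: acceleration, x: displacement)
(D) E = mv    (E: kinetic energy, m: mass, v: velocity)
(D) E = mv

The equation (D) E = mv is dimensionally incorrect.

LHS (E): [L^2 M T^-2]
RHS (mv): [L M T^-1] ✗

The dimensions do not match. The other three equations balance.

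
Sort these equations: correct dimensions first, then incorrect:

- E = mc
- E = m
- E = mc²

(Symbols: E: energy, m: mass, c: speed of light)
Dimensionally correct: E = mc²
Dimensionally incorrect: E = mc, E = m
Ordered (correct first, then incorrect): E = mc², E = mc, E = m

- E = mc: LHS [L^2 M T^-2], RHS [L M T^-1] → incorrect ✗
- E = m: LHS [L^2 M T^-2], RHS [M] → incorrect ✗
- E = mc²: LHS [L^2 M T^-2], RHS [L^2 M T^-2] → correct ✓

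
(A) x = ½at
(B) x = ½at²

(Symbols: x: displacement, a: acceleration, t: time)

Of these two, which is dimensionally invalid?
(A)

(A) x = ½at: LHS [L], RHS [L T^-1] ✗
(B) x = ½at²: LHS [L], RHS [L] ✓

Expression (A) x = ½at is dimensionally incorrect.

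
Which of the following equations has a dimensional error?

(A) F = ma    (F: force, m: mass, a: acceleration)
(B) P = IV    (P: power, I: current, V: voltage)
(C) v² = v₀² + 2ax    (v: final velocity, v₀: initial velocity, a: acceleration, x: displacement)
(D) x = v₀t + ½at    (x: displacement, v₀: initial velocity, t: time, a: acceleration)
(D) x = v₀t + ½at

The equation (D) x = v₀t + ½at is dimensionally incorrect.

LHS (x): [L]
RHS terms:
  - v₀t: [L] ✓
  - ½at: [L T^-1] ✗ (does not match LHS)

The dimensions do not match. The other three equations balance.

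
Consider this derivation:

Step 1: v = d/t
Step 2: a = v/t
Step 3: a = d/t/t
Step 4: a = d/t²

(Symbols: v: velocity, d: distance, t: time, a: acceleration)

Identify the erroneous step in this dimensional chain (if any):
No step introduces an error — all steps are dimensionally consistent.

Step 1: v = d/t → LHS [L T^-1], RHS [L T^-1] ✓
Step 2: a = v/t → LHS [L T^-2], RHS [L T^-2] ✓
Step 3: a = d/t/t → LHS [L T^-2], RHS [L T^-2] ✓
Step 4: a = d/t² → LHS [L T^-2], RHS [L T^-2] ✓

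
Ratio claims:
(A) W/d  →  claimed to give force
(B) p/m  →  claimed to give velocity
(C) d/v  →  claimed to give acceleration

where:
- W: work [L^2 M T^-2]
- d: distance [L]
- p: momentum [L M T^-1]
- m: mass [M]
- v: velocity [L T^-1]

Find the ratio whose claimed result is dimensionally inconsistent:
(C) d/v does not give acceleration

(A) W/d: [L M T^-2] = force [L M T^-2] ✓
(B) p/m: [L T^-1] = velocity [L T^-1] ✓
(C) d/v: [T] ≠ acceleration [L T^-2] ✗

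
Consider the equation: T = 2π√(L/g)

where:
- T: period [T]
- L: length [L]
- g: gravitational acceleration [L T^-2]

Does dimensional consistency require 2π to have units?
No

T has dimensions [T] and √(L/g) already has dimensions [T], so the equation balances without 2π contributing any dimensions. 2π is a pure (dimensionless) number; changing or removing it would not affect dimensional consistency.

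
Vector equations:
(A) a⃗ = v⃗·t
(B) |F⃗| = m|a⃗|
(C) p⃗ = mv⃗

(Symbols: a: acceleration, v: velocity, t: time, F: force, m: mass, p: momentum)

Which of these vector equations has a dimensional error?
(A) a⃗ = v⃗·t

(A) a⃗ = v⃗·t: LHS [L T^-2], RHS [L] ✗ — acceleration is velocity per time; should be v⃗/t
(B) |F⃗| = m|a⃗|: LHS [L M T^-2], RHS [L M T^-2] ✓ — magnitudes of vectors are scalars
(C) p⃗ = mv⃗: LHS [L M T^-1], RHS [L M T^-1] ✓ — mass (scalar) times velocity (vector)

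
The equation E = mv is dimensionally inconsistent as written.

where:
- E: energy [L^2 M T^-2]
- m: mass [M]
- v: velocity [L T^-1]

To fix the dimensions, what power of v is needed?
The exponent of v should be 2: E = mv^2

The LHS E has dimensions [L^2 M T^-2]; v has dimensions [L T^-1].
As written, the RHS mv (exponent 1 on v) has dimensions [L M T^-1], which does not match.
With exponent 2, the RHS mv^2 has dimensions [L^2 M T^-2], matching the LHS.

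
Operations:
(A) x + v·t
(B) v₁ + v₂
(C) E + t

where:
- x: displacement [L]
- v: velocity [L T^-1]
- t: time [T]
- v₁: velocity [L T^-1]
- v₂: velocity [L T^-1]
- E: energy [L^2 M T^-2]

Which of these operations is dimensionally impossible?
(C) E + t

(A) x + v·t: x [L] and v·t [L] — same dimensions ✓
(B) v₁ + v₂: v₁ [L T^-1] and v₂ [L T^-1] — same dimensions ✓
(C) E + t: E [L^2 M T^-2] and t [T] — different dimensions cannot be added/subtracted ✗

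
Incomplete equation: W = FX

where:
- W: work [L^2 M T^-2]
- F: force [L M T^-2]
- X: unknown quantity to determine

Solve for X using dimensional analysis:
X = d (distance), dimensions [L]

W has dimensions [L^2 M T^-2]; the rest of the RHS (F) has dimensions [L M T^-2].
So X must have dimensions [L] — X = d (distance).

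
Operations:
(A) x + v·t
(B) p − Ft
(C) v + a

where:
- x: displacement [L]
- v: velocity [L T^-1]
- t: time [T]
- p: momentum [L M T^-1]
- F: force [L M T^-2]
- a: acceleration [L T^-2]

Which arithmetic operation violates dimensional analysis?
(C) v + a

(A) x + v·t: x [L] and v·t [L] — same dimensions ✓
(B) p − Ft: p [L M T^-1] and Ft [L M T^-1] — same dimensions ✓
(C) v + a: v [L T^-1] and a [L T^-2] — different dimensions cannot be added/subtracted ✗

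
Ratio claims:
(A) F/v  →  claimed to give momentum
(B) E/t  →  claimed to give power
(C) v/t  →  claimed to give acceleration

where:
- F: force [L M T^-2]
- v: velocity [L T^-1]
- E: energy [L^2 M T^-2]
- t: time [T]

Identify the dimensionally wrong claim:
(A) F/v does not give momentum

(A) F/v: [M T^-1] ≠ momentum [L M T^-1] ✗
(B) E/t: [L^2 M T^-3] = power [L^2 M T^-3] ✓
(C) v/t: [L T^-2] = acceleration [L T^-2] ✓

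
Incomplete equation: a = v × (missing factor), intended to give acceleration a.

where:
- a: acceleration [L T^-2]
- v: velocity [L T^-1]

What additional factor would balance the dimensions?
1/t (inverse time), dimensions [T^-1]

a has dimensions [L T^-2] and v has dimensions [L T^-1].
The missing factor must have dimensions [L T^-2] / [L T^-1] = [T^-1], i.e. inverse time (1/t).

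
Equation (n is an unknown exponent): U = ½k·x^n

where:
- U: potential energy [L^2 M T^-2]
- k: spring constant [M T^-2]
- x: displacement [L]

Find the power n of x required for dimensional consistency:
n = 2

U has dimensions [L^2 M T^-2]; x has dimensions [L].
The rest of the RHS has dimensions [M T^-2], so x^n must supply [L^2].
With n = 2: ½k·x^2 has dimensions [L^2 M T^-2], matching the LHS ✓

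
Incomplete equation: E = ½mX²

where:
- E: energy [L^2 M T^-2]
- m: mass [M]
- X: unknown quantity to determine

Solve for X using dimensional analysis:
X = v (velocity), dimensions [L T^-1]

E has dimensions [L^2 M T^-2]; the rest of the RHS (½m) has dimensions [M].
So X² must have dimensions [L^2 T^-2], i.e. X has dimensions [L T^-1] — X = v (velocity).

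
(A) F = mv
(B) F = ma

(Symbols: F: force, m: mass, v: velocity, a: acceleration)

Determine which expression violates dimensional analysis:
(A)

(A) F = mv: LHS [L M T^-2], RHS [L M T^-1] ✗
(B) F = ma: LHS [L M T^-2], RHS [L M T^-2] ✓

Expression (A) F = mv is dimensionally incorrect.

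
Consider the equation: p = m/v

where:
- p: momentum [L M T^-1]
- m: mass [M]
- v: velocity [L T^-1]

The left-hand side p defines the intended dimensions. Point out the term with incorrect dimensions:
The right-hand side term m/v

p has dimensions [L M T^-1], but m/v has dimensions [L^-1 M T], so the term m/v is dimensionally wrong for p.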